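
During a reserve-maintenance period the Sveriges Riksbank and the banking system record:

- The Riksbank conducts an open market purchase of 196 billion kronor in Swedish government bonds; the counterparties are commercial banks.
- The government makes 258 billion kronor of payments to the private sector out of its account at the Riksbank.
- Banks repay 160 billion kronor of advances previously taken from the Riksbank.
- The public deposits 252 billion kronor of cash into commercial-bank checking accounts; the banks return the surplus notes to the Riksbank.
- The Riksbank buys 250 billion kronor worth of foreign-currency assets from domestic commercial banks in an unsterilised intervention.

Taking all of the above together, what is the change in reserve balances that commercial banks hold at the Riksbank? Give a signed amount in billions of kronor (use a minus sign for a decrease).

+796 billion

Riksbank balance sheet:
  Assets:      Securities +196B, Loans to banks −160B, Foreign assets +250B
  Liabilities: Bank reserves +796B, Currency in circulation −252B, Government deposits −258B
So the change in reserve balances that commercial banks hold at the Riksbank is +796 billion.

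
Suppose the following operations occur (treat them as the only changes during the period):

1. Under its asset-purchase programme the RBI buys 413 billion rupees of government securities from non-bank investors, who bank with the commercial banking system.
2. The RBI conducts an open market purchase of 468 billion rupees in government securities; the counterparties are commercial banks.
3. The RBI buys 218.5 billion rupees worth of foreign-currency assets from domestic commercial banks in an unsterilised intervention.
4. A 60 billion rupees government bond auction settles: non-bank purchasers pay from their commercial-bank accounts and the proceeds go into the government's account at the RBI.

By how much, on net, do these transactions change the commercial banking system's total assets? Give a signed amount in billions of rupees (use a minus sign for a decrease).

+353 billion

RBI balance sheet:
  Assets:      Securities +881B, Foreign assets +218.5B
  Liabilities: Bank reserves +1039.5B, Government deposits +60B
Commercial banking system:
  Assets:      Reserves at CB +1039.5B, Securities −468B, Foreign assets −218.5B
  Liabilities: Checkable deposits +353B
Change in total bank assets = +353 billion.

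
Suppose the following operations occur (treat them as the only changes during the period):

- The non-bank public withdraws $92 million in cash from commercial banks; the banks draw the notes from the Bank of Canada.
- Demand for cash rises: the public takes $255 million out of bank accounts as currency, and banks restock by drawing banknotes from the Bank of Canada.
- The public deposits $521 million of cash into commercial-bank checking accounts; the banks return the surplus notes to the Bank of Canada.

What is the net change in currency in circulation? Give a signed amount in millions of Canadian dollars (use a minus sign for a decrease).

-$174 million

Bank of Canada balance sheet:
  Assets:      no change
  Liabilities: Bank reserves +$174M, Currency in circulation −$174M
So the change in currency in circulation is -$174 million.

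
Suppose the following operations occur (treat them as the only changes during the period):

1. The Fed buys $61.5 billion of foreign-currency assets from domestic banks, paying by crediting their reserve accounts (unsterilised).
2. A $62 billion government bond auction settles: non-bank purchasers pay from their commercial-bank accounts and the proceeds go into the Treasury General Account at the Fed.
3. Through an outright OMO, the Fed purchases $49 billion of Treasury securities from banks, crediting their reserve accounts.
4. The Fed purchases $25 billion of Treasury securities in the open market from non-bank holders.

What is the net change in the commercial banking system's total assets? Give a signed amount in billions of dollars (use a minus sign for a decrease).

FX purchase $61.5 billion: just an asset swap on bank balance sheets → 0.
Government account inflow $62 billion: bank balance sheets shrink → −$62B.
OMO purchase (from banks) $49 billion: just an asset swap on bank balance sheets → 0.
Asset purchase (from non-banks) $25 billion: bank balance sheets expand → +$25B.
Net: 0 − 62 + 0 + 25 = -$37 billion.

-$37 billion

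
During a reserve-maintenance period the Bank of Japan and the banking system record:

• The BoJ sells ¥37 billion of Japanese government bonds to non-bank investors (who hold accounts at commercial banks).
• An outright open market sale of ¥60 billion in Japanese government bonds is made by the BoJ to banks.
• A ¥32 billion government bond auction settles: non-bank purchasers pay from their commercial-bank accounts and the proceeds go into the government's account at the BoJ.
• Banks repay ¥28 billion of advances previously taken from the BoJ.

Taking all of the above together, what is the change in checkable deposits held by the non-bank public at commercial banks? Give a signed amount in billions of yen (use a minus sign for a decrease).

Asset sale (to non-banks) ¥37 billion: non-bank counterparties' bank balances fall → −¥37B.
OMO sale (to banks) ¥60 billion: the counterparty is a bank, so public deposits are unchanged → 0.
Government account inflow ¥32 billion: non-bank counterparties' bank balances fall → −¥32B.
Discount-window repayment ¥28 billion: the counterparty is a bank, so public deposits are unchanged → 0.
Net: −37 + 0 − 32 + 0 = -¥69 billion.

-¥69 billion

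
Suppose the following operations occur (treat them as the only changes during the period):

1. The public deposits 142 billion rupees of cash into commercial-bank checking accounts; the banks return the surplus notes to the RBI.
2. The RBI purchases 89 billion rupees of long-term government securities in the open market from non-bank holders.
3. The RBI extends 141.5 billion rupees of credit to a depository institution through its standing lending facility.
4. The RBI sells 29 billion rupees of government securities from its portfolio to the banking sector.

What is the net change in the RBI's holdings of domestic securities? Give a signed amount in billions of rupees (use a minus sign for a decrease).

+60 billion

RBI balance sheet:
  Assets:      Securities +60B, Loans to banks +141.5B
  Liabilities: Bank reserves +343.5B, Currency in circulation −142B
Commercial banking system:
  Assets:      Reserves at CB +343.5B, Securities +29B
  Liabilities: Checkable deposits +231B, Borrowings from CB +141.5B
So the change in the RBI's holdings of domestic securities is +60 billion.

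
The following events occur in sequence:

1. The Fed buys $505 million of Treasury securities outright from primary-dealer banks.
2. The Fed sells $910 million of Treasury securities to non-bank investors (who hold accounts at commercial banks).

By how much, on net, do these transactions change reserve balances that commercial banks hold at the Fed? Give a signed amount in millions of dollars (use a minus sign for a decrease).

Fed balance sheet:
  Assets:      Securities −$405M
  Liabilities: Bank reserves −$405M
Commercial banking system:
  Assets:      Reserves at CB −$405M, Securities −$505M
  Liabilities: Checkable deposits −$910M
So the change in reserve balances that commercial banks hold at the Fed is -$405 million.

-$405 million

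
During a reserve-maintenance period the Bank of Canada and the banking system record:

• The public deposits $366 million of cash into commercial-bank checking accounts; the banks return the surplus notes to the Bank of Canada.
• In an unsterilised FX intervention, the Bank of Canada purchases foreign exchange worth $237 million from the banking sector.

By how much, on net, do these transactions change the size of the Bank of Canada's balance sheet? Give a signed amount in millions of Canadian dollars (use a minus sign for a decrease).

+$237 million

Bank of Canada balance sheet:
  Assets:      Foreign assets +$237M
  Liabilities: Bank reserves +$603M, Currency in circulation −$366M
Change in total Bank of Canada assets = +$237 million.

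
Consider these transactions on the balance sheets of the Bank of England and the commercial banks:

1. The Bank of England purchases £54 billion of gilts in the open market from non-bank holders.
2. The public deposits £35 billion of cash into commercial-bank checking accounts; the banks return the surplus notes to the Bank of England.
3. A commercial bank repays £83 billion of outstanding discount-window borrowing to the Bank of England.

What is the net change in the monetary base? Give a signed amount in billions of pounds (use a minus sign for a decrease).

Asset purchase (from non-banks) £54 billion: Bank of England balance sheet expands → +£54B.
Currency deposit £35 billion: just a shift between currency and reserves — both are base money → 0.
Discount-window repayment £83 billion: Bank of England balance sheet contracts → −£83B.
Net: 54 + 0 − 83 = -£29 billion.

-£29 billion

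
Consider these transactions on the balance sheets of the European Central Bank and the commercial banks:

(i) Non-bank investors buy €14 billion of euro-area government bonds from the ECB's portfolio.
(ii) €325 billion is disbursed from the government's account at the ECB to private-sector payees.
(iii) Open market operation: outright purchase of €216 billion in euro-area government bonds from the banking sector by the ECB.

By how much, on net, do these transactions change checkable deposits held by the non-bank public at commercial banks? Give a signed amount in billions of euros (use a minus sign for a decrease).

Asset sale (to non-banks) €14 billion: non-bank counterparties' bank balances fall → −€14B.
Government spending €325 billion: non-bank counterparties' bank balances rise → +€325B.
OMO purchase (from banks) €216 billion: the counterparty is a bank, so public deposits are unchanged → 0.
Net: −14 + 325 + 0 = +€311 billion.

+€311 billion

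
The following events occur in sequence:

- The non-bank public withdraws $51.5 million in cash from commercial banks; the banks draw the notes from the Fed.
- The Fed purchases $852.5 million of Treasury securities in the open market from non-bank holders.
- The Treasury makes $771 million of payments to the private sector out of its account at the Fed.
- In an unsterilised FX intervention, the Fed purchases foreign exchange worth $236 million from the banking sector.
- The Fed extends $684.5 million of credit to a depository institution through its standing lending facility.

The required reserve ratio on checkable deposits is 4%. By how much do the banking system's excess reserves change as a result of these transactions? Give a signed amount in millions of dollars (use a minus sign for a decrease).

+$2429.62 million

Currency withdrawal $51.5 million: reserves −$51.5M, deposits −$51.5M.
Asset purchase (from non-banks) $852.5 million: reserves +$852.5M, deposits +$852.5M.
Government spending $771 million: reserves +$771M, deposits +$771M.
FX purchase $236 million: reserves +$236M, deposits 0.
Discount-window loan $684.5 million: reserves +$684.5M, deposits 0.
Totals: Δreserves = +$2492.5M, Δdeposits = +$1572M.
Δrequired reserves = 4% × +$1572M = +$62.88M.
Δexcess reserves = Δreserves − Δrequired = +$2492.5M − (+$62.88M) = +$2429.62 million.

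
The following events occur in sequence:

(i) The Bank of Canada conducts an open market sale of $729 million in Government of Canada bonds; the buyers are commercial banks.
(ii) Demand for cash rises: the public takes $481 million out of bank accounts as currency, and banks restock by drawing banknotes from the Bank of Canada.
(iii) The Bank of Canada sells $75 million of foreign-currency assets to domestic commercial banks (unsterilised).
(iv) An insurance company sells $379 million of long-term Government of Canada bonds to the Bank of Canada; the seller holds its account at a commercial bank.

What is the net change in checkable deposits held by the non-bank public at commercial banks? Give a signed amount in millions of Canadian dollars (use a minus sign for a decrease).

-$102 million

Bank of Canada balance sheet:
  Assets:      Securities −$350M, Foreign assets −$75M
  Liabilities: Bank reserves −$906M, Currency in circulation +$481M
Commercial banking system:
  Assets:      Reserves at CB −$906M, Securities +$729M, Foreign assets +$75M
  Liabilities: Checkable deposits −$102M
So the change in checkable deposits held by the non-bank public at commercial banks is -$102 million.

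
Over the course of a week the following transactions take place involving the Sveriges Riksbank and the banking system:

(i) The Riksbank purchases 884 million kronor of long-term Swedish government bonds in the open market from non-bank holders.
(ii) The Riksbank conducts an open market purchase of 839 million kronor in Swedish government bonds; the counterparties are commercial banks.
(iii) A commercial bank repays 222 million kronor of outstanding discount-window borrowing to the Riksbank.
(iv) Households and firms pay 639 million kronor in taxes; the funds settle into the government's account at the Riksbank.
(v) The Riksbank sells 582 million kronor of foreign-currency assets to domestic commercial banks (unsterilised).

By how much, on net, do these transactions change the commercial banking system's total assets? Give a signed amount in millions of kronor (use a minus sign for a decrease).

Riksbank balance sheet:
  Assets:      Securities +1723M, Loans to banks −222M, Foreign assets −582M
  Liabilities: Bank reserves +280M, Government deposits +639M
Commercial banking system:
  Assets:      Reserves at CB +280M, Securities −839M, Foreign assets +582M
  Liabilities: Checkable deposits +245M, Borrowings from CB −222M
Change in total bank assets = +23 million.

+23 million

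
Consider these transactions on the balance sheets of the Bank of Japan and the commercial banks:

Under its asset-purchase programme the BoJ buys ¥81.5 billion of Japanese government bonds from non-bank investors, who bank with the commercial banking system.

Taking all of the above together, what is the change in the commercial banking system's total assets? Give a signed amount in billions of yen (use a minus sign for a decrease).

+¥81.5 billion

Asset purchase (from non-banks) ¥81.5 billion: bank balance sheets expand → +¥81.5B.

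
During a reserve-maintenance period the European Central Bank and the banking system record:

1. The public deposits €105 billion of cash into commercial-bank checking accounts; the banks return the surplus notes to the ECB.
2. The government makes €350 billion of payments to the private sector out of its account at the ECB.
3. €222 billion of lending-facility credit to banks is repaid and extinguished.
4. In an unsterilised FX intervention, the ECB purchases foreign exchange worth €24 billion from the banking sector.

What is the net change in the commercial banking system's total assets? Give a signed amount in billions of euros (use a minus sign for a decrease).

+€233 billion

ECB balance sheet:
  Assets:      Loans to banks −€222B, Foreign assets +€24B
  Liabilities: Bank reserves +€257B, Currency in circulation −€105B, Government deposits −€350B
Commercial banking system:
  Assets:      Reserves at CB +€257B, Foreign assets −€24B
  Liabilities: Checkable deposits +€455B, Borrowings from CB −€222B
Change in total bank assets = +€233 billion.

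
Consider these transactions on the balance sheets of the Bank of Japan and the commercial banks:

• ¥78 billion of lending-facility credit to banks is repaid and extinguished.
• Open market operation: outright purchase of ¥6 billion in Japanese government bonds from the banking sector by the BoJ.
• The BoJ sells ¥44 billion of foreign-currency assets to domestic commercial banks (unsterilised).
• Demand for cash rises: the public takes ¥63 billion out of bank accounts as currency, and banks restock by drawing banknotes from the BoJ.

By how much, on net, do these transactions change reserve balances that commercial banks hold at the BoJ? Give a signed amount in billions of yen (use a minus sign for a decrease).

BoJ balance sheet:
  Assets:      Securities +¥6B, Loans to banks −¥78B, Foreign assets −¥44B
  Liabilities: Bank reserves −¥179B, Currency in circulation +¥63B
Commercial banking system:
  Assets:      Reserves at CB −¥179B, Securities −¥6B, Foreign assets +¥44B
  Liabilities: Checkable deposits −¥63B, Borrowings from CB −¥78B
So the change in reserve balances that commercial banks hold at the BoJ is -¥179 billion.

-¥179 billion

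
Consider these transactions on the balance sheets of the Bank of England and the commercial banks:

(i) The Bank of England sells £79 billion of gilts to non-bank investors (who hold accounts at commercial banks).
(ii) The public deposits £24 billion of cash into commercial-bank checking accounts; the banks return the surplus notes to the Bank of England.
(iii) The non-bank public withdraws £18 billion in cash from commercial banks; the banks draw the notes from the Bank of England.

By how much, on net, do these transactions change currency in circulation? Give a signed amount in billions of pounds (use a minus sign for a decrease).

Asset sale (to non-banks) £79 billion: no currency enters or leaves circulation → 0.
Currency deposit £24 billion: notes return to the central bank → −£24B.
Currency withdrawal £18 billion: notes leave the central bank → +£18B.
Net: 0 − 24 + 18 = -£6 billion.

-£6 billion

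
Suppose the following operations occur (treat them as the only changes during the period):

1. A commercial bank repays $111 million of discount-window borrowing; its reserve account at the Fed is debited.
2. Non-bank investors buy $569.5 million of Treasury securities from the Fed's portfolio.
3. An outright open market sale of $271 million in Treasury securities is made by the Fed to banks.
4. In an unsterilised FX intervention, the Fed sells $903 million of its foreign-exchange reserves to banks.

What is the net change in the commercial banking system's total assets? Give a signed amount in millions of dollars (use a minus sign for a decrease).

-$680.5 million

Fed balance sheet:
  Assets:      Securities −$840.5M, Loans to banks −$111M, Foreign assets −$903M
  Liabilities: Bank reserves −$1854.5M
Commercial banking system:
  Assets:      Reserves at CB −$1854.5M, Securities +$271M, Foreign assets +$903M
  Liabilities: Checkable deposits −$569.5M, Borrowings from CB −$111M
Change in total bank assets = -$680.5 million.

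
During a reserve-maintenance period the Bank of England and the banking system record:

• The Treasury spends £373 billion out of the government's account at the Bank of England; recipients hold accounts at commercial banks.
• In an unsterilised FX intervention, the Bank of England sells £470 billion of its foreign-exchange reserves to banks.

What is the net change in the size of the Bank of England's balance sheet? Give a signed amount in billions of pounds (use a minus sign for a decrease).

Bank of England balance sheet:
  Assets:      Foreign assets −£470B
  Liabilities: Bank reserves −£97B, Government deposits −£373B
Commercial banking system:
  Assets:      Reserves at CB −£97B, Foreign assets +£470B
  Liabilities: Checkable deposits +£373B
Change in total Bank of England assets = -£470 billion.

-£470 billion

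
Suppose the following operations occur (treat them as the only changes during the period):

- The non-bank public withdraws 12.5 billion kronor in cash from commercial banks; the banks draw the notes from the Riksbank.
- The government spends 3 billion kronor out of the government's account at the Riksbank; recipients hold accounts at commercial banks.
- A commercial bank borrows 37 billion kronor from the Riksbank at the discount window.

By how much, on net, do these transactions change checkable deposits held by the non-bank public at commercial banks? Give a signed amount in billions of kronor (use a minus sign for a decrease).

-9.5 billion

Riksbank balance sheet:
  Assets:      Loans to banks +37B
  Liabilities: Bank reserves +27.5B, Currency in circulation +12.5B, Government deposits −3B
Commercial banking system:
  Assets:      Reserves at CB +27.5B
  Liabilities: Checkable deposits −9.5B, Borrowings from CB +37B
So the change in checkable deposits held by the non-bank public at commercial banks is -9.5 billion.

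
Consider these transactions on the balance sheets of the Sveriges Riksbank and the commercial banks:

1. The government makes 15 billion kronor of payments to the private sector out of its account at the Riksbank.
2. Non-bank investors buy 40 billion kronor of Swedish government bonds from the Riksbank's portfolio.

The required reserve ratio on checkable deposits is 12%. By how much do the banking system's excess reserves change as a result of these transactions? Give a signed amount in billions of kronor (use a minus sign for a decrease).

-22 billion

Government spending 15 billion kronor: reserves +15B, deposits +15B.
Asset sale (to non-banks) 40 billion kronor: reserves −40B, deposits −40B.
Totals: Δreserves = −25B, Δdeposits = −25B.
Δrequired reserves = 12% × −25B = −3B.
Δexcess reserves = Δreserves − Δrequired = −25B − (−3B) = -22 billion.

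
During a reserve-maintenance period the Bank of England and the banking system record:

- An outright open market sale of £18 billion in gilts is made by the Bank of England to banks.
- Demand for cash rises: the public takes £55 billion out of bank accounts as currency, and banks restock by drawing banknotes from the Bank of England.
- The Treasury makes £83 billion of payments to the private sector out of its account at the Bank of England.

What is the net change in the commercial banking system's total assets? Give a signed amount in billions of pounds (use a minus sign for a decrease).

+£28 billion

OMO sale (to banks) £18 billion: just an asset swap on bank balance sheets → 0.
Currency withdrawal £55 billion: bank balance sheets shrink → −£55B.
Government spending £83 billion: bank balance sheets expand → +£83B.
Net: 0 − 55 + 83 = +£28 billion.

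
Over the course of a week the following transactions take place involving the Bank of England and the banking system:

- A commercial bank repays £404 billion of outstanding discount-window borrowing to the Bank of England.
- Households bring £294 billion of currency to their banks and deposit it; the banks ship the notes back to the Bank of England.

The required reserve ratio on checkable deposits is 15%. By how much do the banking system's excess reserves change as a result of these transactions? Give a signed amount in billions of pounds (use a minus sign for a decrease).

-£154.1 billion

Discount-window repayment £404 billion: reserves −£404B, deposits 0.
Currency deposit £294 billion: reserves +£294B, deposits +£294B.
Totals: Δreserves = −£110B, Δdeposits = +£294B.
Δrequired reserves = 15% × +£294B = +£44.1B.
Δexcess reserves = Δreserves − Δrequired = −£110B − (+£44.1B) = -£154.1 billion.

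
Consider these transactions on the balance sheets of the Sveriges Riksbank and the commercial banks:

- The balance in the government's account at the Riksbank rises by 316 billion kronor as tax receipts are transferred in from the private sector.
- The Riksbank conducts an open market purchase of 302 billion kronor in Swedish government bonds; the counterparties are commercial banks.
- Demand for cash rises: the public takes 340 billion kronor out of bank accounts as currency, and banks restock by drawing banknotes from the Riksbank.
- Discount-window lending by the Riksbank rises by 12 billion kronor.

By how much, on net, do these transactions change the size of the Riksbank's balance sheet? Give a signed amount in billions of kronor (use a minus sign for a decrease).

Riksbank balance sheet:
  Assets:      Securities +302B, Loans to banks +12B
  Liabilities: Bank reserves −342B, Currency in circulation +340B, Government deposits +316B
Change in total Riksbank assets = +314 billion.

+314 billion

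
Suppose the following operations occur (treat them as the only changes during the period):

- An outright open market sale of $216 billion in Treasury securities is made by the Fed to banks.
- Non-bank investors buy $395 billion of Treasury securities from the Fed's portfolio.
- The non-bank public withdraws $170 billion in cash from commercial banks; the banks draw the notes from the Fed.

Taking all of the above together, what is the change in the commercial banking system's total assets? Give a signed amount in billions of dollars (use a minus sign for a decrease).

Fed balance sheet:
  Assets:      Securities −$611B
  Liabilities: Bank reserves −$781B, Currency in circulation +$170B
Commercial banking system:
  Assets:      Reserves at CB −$781B, Securities +$216B
  Liabilities: Checkable deposits −$565B
Change in total bank assets = -$565 billion.

-$565 billion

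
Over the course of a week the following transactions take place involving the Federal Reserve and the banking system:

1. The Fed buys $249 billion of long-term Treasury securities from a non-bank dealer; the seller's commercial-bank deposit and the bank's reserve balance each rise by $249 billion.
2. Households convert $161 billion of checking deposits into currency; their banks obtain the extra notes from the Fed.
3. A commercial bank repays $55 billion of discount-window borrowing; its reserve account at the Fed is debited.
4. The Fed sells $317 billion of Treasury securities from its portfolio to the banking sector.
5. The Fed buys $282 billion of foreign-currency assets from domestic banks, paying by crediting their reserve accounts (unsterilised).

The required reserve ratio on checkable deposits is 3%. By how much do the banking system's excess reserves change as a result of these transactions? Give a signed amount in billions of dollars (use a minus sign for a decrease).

-$4.64 billion

Asset purchase (from non-banks) $249 billion: reserves +$249B, deposits +$249B.
Currency withdrawal $161 billion: reserves −$161B, deposits −$161B.
Discount-window repayment $55 billion: reserves −$55B, deposits 0.
OMO sale (to banks) $317 billion: reserves −$317B, deposits 0.
FX purchase $282 billion: reserves +$282B, deposits 0.
Totals: Δreserves = −$2B, Δdeposits = +$88B.
Δrequired reserves = 3% × +$88B = +$2.64B.
Δexcess reserves = Δreserves − Δrequired = −$2B − (+$2.64B) = -$4.64 billion.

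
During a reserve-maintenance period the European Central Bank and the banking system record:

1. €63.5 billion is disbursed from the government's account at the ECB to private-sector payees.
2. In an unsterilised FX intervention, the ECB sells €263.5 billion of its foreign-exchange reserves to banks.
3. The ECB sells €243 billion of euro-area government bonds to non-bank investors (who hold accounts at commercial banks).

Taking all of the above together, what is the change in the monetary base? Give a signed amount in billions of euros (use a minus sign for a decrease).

-€443 billion

ECB balance sheet:
  Assets:      Securities −€243B, Foreign assets −€263.5B
  Liabilities: Bank reserves −€443B, Government deposits −€63.5B
Commercial banking system:
  Assets:      Reserves at CB −€443B, Foreign assets +€263.5B
  Liabilities: Checkable deposits −€179.5B
Monetary base = currency + reserves: 0 + (−€443B) = -€443 billion.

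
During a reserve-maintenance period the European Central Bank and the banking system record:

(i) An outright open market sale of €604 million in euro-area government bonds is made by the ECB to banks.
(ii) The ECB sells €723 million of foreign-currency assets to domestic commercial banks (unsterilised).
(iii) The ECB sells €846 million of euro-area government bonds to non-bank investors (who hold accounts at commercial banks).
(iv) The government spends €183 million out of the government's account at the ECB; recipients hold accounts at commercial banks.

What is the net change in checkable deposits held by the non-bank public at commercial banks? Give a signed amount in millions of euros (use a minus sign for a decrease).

OMO sale (to banks) €604 million: the counterparty is a bank, so public deposits are unchanged → 0.
FX sale €723 million: the counterparty is a bank, so public deposits are unchanged → 0.
Asset sale (to non-banks) €846 million: non-bank counterparties' bank balances fall → −€846M.
Government spending €183 million: non-bank counterparties' bank balances rise → +€183M.
Net: 0 + 0 − 846 + 183 = -€663 million.

-€663 million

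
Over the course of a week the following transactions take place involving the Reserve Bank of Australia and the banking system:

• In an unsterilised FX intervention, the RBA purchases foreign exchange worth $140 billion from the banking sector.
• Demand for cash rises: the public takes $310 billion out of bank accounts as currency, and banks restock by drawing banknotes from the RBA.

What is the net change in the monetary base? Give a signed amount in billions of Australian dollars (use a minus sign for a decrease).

FX purchase $140 billion: RBA balance sheet expands → +$140B.
Currency withdrawal $310 billion: just a shift between currency and reserves — both are base money → 0.
Net: 140 + 0 = +$140 billion.

+$140 billion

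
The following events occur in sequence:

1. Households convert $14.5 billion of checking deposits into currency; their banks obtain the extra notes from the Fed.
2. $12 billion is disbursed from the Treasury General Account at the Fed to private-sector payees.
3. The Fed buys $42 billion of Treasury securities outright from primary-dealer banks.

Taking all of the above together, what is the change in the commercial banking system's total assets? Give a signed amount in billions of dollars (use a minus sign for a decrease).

-$2.5 billion

Fed balance sheet:
  Assets:      Securities +$42B
  Liabilities: Bank reserves +$39.5B, Currency in circulation +$14.5B, Government deposits −$12B
Commercial banking system:
  Assets:      Reserves at CB +$39.5B, Securities −$42B
  Liabilities: Checkable deposits −$2.5B
Change in total bank assets = -$2.5 billion.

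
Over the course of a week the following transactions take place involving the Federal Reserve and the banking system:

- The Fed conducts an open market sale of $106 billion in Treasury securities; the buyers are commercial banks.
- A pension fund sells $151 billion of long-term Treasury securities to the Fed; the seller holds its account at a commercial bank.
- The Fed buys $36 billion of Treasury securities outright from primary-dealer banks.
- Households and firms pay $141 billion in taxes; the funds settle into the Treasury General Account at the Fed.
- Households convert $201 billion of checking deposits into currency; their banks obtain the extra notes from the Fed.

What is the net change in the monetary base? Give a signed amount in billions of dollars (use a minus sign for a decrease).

OMO sale (to banks) $106 billion: Fed balance sheet contracts → −$106B.
Asset purchase (from non-banks) $151 billion: Fed balance sheet expands → +$151B.
OMO purchase (from banks) $36 billion: Fed balance sheet expands → +$36B.
Government account inflow $141 billion: reserves shift to a non-base liability → −$141B.
Currency withdrawal $201 billion: just a shift between currency and reserves — both are base money → 0.
Net: −106 + 151 + 36 − 141 + 0 = -$60 billion.

-$60 billion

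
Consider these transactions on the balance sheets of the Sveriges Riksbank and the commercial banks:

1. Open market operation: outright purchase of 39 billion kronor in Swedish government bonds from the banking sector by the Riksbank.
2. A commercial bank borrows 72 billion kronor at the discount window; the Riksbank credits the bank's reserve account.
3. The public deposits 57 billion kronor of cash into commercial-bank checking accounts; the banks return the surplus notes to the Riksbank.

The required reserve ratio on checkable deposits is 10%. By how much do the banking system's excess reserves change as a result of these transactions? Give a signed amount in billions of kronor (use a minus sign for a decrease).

+162.3 billion

OMO purchase (from banks) 39 billion kronor: reserves +39B, deposits 0.
Discount-window loan 72 billion kronor: reserves +72B, deposits 0.
Currency deposit 57 billion kronor: reserves +57B, deposits +57B.
Totals: Δreserves = +168B, Δdeposits = +57B.
Δrequired reserves = 10% × +57B = +5.7B.
Δexcess reserves = Δreserves − Δrequired = +168B − (+5.7B) = +162.3 billion.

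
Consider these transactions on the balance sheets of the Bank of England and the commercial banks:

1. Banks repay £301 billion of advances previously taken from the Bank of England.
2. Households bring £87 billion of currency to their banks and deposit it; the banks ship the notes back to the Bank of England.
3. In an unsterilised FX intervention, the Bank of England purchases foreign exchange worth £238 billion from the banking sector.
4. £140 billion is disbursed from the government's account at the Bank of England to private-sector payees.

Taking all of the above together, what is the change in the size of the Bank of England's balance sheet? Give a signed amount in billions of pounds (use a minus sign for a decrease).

Discount-window repayment £301 billion: a Bank of England asset is shed → −£301B.
Currency deposit £87 billion: only the composition of liabilities changes → 0.
FX purchase £238 billion: a Bank of England asset is acquired → +£238B.
Government spending £140 billion: only the composition of liabilities changes → 0.
Net: −301 + 0 + 238 + 0 = -£63 billion.

-£63 billion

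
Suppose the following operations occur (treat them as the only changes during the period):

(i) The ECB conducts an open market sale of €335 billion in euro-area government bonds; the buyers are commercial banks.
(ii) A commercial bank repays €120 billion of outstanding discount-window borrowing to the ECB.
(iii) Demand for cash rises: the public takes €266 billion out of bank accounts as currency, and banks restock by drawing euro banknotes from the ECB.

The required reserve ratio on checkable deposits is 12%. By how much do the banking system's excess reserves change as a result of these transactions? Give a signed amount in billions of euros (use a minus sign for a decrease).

-€689.08 billion

OMO sale (to banks) €335 billion: reserves −€335B, deposits 0.
Discount-window repayment €120 billion: reserves −€120B, deposits 0.
Currency withdrawal €266 billion: reserves −€266B, deposits −€266B.
Totals: Δreserves = −€721B, Δdeposits = −€266B.
Δrequired reserves = 12% × −€266B = −€31.92B.
Δexcess reserves = Δreserves − Δrequired = −€721B − (−€31.92B) = -€689.08 billion.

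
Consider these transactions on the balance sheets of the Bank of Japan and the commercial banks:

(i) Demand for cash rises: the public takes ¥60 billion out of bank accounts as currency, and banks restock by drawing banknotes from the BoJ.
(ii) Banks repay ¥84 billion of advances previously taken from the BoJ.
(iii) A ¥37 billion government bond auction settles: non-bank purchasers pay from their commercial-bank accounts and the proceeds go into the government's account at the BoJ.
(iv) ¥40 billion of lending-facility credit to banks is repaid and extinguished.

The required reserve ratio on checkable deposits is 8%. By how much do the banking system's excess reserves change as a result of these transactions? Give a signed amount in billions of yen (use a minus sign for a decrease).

-¥213.24 billion

Currency withdrawal ¥60 billion: reserves −¥60B, deposits −¥60B.
Discount-window repayment ¥84 billion: reserves −¥84B, deposits 0.
Government account inflow ¥37 billion: reserves −¥37B, deposits −¥37B.
Discount-window repayment ¥40 billion: reserves −¥40B, deposits 0.
Totals: Δreserves = −¥221B, Δdeposits = −¥97B.
Δrequired reserves = 8% × −¥97B = −¥7.76B.
Δexcess reserves = Δreserves − Δrequired = −¥221B − (−¥7.76B) = -¥213.24 billion.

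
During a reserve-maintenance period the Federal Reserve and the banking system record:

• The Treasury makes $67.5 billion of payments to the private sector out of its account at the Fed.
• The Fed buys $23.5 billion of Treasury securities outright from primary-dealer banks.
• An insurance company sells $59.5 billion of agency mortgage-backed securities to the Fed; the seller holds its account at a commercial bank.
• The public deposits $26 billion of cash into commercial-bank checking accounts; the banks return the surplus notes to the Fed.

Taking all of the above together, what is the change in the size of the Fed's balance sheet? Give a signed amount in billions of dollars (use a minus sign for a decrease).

Fed balance sheet:
  Assets:      Securities +$83B
  Liabilities: Bank reserves +$176.5B, Currency in circulation −$26B, Government deposits −$67.5B
Change in total Fed assets = +$83 billion.

+$83 billion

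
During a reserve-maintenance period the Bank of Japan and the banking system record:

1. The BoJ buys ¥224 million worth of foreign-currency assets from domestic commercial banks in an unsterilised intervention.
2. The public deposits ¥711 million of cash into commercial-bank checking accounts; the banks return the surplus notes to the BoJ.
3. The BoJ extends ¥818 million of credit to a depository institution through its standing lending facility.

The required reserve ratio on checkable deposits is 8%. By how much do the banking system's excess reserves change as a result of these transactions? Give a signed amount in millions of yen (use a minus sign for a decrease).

FX purchase ¥224 million: reserves +¥224M, deposits 0.
Currency deposit ¥711 million: reserves +¥711M, deposits +¥711M.
Discount-window loan ¥818 million: reserves +¥818M, deposits 0.
Totals: Δreserves = +¥1753M, Δdeposits = +¥711M.
Δrequired reserves = 8% × +¥711M = +¥56.88M.
Δexcess reserves = Δreserves − Δrequired = +¥1753M − (+¥56.88M) = +¥1696.12 million.

+¥1696.12 million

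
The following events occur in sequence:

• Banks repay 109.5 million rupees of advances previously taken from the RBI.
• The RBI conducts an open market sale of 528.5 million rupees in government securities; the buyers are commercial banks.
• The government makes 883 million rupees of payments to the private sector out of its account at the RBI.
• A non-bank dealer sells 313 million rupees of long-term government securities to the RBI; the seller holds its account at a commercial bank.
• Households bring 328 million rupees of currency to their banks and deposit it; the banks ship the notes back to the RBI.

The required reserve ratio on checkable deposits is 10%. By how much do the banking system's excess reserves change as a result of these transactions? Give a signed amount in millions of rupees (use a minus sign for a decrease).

Discount-window repayment 109.5 million rupees: reserves −109.5M, deposits 0.
OMO sale (to banks) 528.5 million rupees: reserves −528.5M, deposits 0.
Government spending 883 million rupees: reserves +883M, deposits +883M.
Asset purchase (from non-banks) 313 million rupees: reserves +313M, deposits +313M.
Currency deposit 328 million rupees: reserves +328M, deposits +328M.
Totals: Δreserves = +886M, Δdeposits = +1524M.
Δrequired reserves = 10% × +1524M = +152.4M.
Δexcess reserves = Δreserves − Δrequired = +886M − (+152.4M) = +733.6 million.

+733.6 million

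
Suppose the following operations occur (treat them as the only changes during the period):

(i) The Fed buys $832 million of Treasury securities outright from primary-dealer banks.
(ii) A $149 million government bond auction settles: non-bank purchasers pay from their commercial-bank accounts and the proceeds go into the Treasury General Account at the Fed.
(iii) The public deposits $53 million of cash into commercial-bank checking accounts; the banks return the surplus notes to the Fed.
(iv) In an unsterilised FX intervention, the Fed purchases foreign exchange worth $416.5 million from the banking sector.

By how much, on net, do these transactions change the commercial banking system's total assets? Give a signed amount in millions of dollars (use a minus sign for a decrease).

-$96 million

Fed balance sheet:
  Assets:      Securities +$832M, Foreign assets +$416.5M
  Liabilities: Bank reserves +$1152.5M, Currency in circulation −$53M, Government deposits +$149M
Commercial banking system:
  Assets:      Reserves at CB +$1152.5M, Securities −$832M, Foreign assets −$416.5M
  Liabilities: Checkable deposits −$96M
Change in total bank assets = -$96 million.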